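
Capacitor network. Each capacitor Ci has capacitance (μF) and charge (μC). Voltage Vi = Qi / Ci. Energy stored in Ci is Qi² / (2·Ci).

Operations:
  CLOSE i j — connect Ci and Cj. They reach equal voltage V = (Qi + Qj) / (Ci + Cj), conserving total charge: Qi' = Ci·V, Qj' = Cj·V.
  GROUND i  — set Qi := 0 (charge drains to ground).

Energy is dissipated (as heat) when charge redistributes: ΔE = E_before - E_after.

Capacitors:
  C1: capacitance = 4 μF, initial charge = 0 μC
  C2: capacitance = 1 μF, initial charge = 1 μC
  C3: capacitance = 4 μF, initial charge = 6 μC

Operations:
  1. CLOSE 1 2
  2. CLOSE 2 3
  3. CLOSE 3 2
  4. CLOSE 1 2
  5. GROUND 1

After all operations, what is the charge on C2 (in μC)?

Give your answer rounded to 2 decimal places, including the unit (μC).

Answer: 0.41 μC

Derivation:
Initial: C1(4μF, Q=0μC, V=0.00V), C2(1μF, Q=1μC, V=1.00V), C3(4μF, Q=6μC, V=1.50V)
Op 1: CLOSE 1-2: Q_total=1.00, C_total=5.00, V=0.20; Q1=0.80, Q2=0.20; dissipated=0.400
Op 2: CLOSE 2-3: Q_total=6.20, C_total=5.00, V=1.24; Q2=1.24, Q3=4.96; dissipated=0.676
Op 3: CLOSE 3-2: Q_total=6.20, C_total=5.00, V=1.24; Q3=4.96, Q2=1.24; dissipated=0.000
Op 4: CLOSE 1-2: Q_total=2.04, C_total=5.00, V=0.41; Q1=1.63, Q2=0.41; dissipated=0.433
Op 5: GROUND 1: Q1=0; energy lost=0.333
Final charges: Q1=0.00, Q2=0.41, Q3=4.96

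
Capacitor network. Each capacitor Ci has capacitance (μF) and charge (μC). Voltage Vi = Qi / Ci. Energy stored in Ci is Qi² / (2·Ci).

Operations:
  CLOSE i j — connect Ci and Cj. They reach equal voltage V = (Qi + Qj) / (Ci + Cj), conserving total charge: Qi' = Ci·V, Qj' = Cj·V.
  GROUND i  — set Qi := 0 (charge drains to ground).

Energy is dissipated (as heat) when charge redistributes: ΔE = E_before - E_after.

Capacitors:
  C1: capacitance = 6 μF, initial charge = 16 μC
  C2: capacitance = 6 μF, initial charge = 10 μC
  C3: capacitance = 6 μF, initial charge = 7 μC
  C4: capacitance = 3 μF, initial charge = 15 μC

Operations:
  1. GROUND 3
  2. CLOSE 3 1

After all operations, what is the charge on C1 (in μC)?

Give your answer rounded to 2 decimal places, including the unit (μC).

Answer: 8.00 μC

Derivation:
Initial: C1(6μF, Q=16μC, V=2.67V), C2(6μF, Q=10μC, V=1.67V), C3(6μF, Q=7μC, V=1.17V), C4(3μF, Q=15μC, V=5.00V)
Op 1: GROUND 3: Q3=0; energy lost=4.083
Op 2: CLOSE 3-1: Q_total=16.00, C_total=12.00, V=1.33; Q3=8.00, Q1=8.00; dissipated=10.667
Final charges: Q1=8.00, Q2=10.00, Q3=8.00, Q4=15.00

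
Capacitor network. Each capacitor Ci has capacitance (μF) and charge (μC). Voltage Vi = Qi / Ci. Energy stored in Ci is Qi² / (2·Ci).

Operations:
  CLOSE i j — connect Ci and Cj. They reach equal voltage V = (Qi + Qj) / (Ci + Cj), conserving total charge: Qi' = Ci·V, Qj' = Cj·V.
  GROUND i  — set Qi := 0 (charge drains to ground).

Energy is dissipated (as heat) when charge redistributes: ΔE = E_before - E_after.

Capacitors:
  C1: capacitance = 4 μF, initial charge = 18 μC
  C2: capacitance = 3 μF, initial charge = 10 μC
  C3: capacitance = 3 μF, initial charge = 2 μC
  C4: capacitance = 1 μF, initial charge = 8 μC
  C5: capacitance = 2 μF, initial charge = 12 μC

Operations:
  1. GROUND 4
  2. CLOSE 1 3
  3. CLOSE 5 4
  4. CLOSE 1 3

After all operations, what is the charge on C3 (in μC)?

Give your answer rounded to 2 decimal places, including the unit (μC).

Answer: 8.57 μC

Derivation:
Initial: C1(4μF, Q=18μC, V=4.50V), C2(3μF, Q=10μC, V=3.33V), C3(3μF, Q=2μC, V=0.67V), C4(1μF, Q=8μC, V=8.00V), C5(2μF, Q=12μC, V=6.00V)
Op 1: GROUND 4: Q4=0; energy lost=32.000
Op 2: CLOSE 1-3: Q_total=20.00, C_total=7.00, V=2.86; Q1=11.43, Q3=8.57; dissipated=12.595
Op 3: CLOSE 5-4: Q_total=12.00, C_total=3.00, V=4.00; Q5=8.00, Q4=4.00; dissipated=12.000
Op 4: CLOSE 1-3: Q_total=20.00, C_total=7.00, V=2.86; Q1=11.43, Q3=8.57; dissipated=0.000
Final charges: Q1=11.43, Q2=10.00, Q3=8.57, Q4=4.00, Q5=8.00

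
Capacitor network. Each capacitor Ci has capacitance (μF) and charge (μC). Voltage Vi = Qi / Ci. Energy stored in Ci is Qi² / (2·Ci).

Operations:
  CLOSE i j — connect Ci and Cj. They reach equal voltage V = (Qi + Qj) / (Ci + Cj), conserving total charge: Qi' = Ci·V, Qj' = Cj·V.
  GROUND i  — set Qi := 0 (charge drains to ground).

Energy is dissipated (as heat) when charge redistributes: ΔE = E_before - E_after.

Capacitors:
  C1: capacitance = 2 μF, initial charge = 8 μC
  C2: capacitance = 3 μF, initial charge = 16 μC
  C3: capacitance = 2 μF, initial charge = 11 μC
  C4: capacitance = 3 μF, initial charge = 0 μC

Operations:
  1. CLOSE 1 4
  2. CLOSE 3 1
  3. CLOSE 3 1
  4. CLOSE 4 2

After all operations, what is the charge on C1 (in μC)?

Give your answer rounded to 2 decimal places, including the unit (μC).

Initial: C1(2μF, Q=8μC, V=4.00V), C2(3μF, Q=16μC, V=5.33V), C3(2μF, Q=11μC, V=5.50V), C4(3μF, Q=0μC, V=0.00V)
Op 1: CLOSE 1-4: Q_total=8.00, C_total=5.00, V=1.60; Q1=3.20, Q4=4.80; dissipated=9.600
Op 2: CLOSE 3-1: Q_total=14.20, C_total=4.00, V=3.55; Q3=7.10, Q1=7.10; dissipated=7.605
Op 3: CLOSE 3-1: Q_total=14.20, C_total=4.00, V=3.55; Q3=7.10, Q1=7.10; dissipated=0.000
Op 4: CLOSE 4-2: Q_total=20.80, C_total=6.00, V=3.47; Q4=10.40, Q2=10.40; dissipated=10.453
Final charges: Q1=7.10, Q2=10.40, Q3=7.10, Q4=10.40

Answer: 7.10 μC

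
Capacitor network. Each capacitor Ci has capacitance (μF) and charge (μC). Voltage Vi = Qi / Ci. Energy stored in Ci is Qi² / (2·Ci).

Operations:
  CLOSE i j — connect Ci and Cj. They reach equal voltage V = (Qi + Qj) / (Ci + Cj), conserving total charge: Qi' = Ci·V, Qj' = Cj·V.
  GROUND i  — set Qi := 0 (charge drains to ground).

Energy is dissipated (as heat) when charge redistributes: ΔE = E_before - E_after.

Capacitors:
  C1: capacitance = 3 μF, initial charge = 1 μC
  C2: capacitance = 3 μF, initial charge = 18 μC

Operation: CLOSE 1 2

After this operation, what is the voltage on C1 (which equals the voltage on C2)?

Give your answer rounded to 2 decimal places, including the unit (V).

Initial: C1(3μF, Q=1μC, V=0.33V), C2(3μF, Q=18μC, V=6.00V)
Op 1: CLOSE 1-2: Q_total=19.00, C_total=6.00, V=3.17; Q1=9.50, Q2=9.50; dissipated=24.083

Answer: 3.17 V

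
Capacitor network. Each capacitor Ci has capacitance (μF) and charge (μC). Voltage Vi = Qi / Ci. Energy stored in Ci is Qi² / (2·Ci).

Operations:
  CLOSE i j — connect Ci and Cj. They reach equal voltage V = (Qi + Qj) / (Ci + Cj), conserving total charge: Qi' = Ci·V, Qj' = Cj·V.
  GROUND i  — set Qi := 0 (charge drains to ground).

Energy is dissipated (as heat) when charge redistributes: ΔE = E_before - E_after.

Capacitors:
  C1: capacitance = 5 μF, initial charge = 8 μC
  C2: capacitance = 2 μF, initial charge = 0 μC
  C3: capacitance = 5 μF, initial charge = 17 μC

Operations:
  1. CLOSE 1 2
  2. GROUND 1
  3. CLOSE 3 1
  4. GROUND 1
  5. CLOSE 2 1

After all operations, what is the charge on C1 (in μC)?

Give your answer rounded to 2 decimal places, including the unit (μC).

Initial: C1(5μF, Q=8μC, V=1.60V), C2(2μF, Q=0μC, V=0.00V), C3(5μF, Q=17μC, V=3.40V)
Op 1: CLOSE 1-2: Q_total=8.00, C_total=7.00, V=1.14; Q1=5.71, Q2=2.29; dissipated=1.829
Op 2: GROUND 1: Q1=0; energy lost=3.265
Op 3: CLOSE 3-1: Q_total=17.00, C_total=10.00, V=1.70; Q3=8.50, Q1=8.50; dissipated=14.450
Op 4: GROUND 1: Q1=0; energy lost=7.225
Op 5: CLOSE 2-1: Q_total=2.29, C_total=7.00, V=0.33; Q2=0.65, Q1=1.63; dissipated=0.933
Final charges: Q1=1.63, Q2=0.65, Q3=8.50

Answer: 1.63 μC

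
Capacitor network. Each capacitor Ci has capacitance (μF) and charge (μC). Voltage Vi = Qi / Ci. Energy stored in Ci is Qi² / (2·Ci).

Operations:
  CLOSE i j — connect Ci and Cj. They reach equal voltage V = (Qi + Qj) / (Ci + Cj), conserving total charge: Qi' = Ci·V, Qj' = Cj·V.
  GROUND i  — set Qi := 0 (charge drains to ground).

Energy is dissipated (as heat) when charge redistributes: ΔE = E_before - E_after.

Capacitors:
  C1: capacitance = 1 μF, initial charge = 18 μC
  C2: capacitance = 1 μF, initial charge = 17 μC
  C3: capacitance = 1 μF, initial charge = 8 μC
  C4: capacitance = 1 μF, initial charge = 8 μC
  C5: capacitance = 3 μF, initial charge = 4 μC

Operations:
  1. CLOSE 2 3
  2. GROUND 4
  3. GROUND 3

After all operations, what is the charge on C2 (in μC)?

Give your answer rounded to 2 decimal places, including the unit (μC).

Initial: C1(1μF, Q=18μC, V=18.00V), C2(1μF, Q=17μC, V=17.00V), C3(1μF, Q=8μC, V=8.00V), C4(1μF, Q=8μC, V=8.00V), C5(3μF, Q=4μC, V=1.33V)
Op 1: CLOSE 2-3: Q_total=25.00, C_total=2.00, V=12.50; Q2=12.50, Q3=12.50; dissipated=20.250
Op 2: GROUND 4: Q4=0; energy lost=32.000
Op 3: GROUND 3: Q3=0; energy lost=78.125
Final charges: Q1=18.00, Q2=12.50, Q3=0.00, Q4=0.00, Q5=4.00

Answer: 12.50 μC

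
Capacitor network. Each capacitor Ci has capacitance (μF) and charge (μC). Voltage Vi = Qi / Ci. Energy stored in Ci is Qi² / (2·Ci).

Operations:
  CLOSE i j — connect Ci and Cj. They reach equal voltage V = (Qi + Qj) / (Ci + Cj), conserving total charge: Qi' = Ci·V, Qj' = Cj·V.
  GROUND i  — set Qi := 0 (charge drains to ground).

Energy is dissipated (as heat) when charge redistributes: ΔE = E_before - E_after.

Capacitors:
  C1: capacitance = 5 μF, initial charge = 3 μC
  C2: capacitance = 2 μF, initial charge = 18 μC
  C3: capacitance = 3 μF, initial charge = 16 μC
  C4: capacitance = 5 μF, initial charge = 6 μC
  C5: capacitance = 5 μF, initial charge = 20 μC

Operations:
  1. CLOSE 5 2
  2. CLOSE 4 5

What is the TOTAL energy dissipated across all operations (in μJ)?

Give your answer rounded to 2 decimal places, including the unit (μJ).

Initial: C1(5μF, Q=3μC, V=0.60V), C2(2μF, Q=18μC, V=9.00V), C3(3μF, Q=16μC, V=5.33V), C4(5μF, Q=6μC, V=1.20V), C5(5μF, Q=20μC, V=4.00V)
Op 1: CLOSE 5-2: Q_total=38.00, C_total=7.00, V=5.43; Q5=27.14, Q2=10.86; dissipated=17.857
Op 2: CLOSE 4-5: Q_total=33.14, C_total=10.00, V=3.31; Q4=16.57, Q5=16.57; dissipated=22.351
Total dissipated: 40.208 μJ

Answer: 40.21 μJ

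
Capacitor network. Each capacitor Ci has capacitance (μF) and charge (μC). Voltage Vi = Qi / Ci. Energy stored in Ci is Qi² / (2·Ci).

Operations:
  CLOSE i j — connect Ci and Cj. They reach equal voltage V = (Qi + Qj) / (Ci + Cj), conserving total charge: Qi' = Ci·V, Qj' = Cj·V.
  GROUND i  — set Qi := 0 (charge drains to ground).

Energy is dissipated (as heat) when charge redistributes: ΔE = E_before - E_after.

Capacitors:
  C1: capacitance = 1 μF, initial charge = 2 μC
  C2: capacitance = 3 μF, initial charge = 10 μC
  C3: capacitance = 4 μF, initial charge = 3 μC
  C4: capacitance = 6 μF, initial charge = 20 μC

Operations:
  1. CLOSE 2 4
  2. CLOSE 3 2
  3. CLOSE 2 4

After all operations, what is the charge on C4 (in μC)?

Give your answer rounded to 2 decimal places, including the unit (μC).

Initial: C1(1μF, Q=2μC, V=2.00V), C2(3μF, Q=10μC, V=3.33V), C3(4μF, Q=3μC, V=0.75V), C4(6μF, Q=20μC, V=3.33V)
Op 1: CLOSE 2-4: Q_total=30.00, C_total=9.00, V=3.33; Q2=10.00, Q4=20.00; dissipated=0.000
Op 2: CLOSE 3-2: Q_total=13.00, C_total=7.00, V=1.86; Q3=7.43, Q2=5.57; dissipated=5.720
Op 3: CLOSE 2-4: Q_total=25.57, C_total=9.00, V=2.84; Q2=8.52, Q4=17.05; dissipated=2.179
Final charges: Q1=2.00, Q2=8.52, Q3=7.43, Q4=17.05

Answer: 17.05 μC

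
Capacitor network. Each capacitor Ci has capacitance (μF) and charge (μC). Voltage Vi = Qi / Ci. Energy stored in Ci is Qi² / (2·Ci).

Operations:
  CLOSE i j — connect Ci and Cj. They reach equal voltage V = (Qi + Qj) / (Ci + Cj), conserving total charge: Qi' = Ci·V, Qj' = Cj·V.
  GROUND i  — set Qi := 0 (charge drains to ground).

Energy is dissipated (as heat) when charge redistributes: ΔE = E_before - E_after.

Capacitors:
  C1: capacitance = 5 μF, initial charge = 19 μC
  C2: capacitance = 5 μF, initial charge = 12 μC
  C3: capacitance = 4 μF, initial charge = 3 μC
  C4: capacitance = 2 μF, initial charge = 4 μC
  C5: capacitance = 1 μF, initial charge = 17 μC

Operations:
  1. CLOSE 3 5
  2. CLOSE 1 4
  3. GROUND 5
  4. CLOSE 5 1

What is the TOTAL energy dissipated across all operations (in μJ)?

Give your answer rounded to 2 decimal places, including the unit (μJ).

Initial: C1(5μF, Q=19μC, V=3.80V), C2(5μF, Q=12μC, V=2.40V), C3(4μF, Q=3μC, V=0.75V), C4(2μF, Q=4μC, V=2.00V), C5(1μF, Q=17μC, V=17.00V)
Op 1: CLOSE 3-5: Q_total=20.00, C_total=5.00, V=4.00; Q3=16.00, Q5=4.00; dissipated=105.625
Op 2: CLOSE 1-4: Q_total=23.00, C_total=7.00, V=3.29; Q1=16.43, Q4=6.57; dissipated=2.314
Op 3: GROUND 5: Q5=0; energy lost=8.000
Op 4: CLOSE 5-1: Q_total=16.43, C_total=6.00, V=2.74; Q5=2.74, Q1=13.69; dissipated=4.498
Total dissipated: 120.438 μJ

Answer: 120.44 μJ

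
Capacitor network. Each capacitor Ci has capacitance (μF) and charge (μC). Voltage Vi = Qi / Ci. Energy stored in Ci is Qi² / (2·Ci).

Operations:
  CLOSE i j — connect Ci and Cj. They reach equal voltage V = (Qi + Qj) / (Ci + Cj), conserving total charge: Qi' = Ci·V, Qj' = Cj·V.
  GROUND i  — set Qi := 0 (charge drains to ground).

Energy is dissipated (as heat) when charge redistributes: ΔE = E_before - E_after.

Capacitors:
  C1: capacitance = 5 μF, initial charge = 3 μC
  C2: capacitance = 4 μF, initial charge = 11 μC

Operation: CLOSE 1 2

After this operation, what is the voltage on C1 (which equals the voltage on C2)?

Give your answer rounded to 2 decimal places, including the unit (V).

Answer: 1.56 V

Derivation:
Initial: C1(5μF, Q=3μC, V=0.60V), C2(4μF, Q=11μC, V=2.75V)
Op 1: CLOSE 1-2: Q_total=14.00, C_total=9.00, V=1.56; Q1=7.78, Q2=6.22; dissipated=5.136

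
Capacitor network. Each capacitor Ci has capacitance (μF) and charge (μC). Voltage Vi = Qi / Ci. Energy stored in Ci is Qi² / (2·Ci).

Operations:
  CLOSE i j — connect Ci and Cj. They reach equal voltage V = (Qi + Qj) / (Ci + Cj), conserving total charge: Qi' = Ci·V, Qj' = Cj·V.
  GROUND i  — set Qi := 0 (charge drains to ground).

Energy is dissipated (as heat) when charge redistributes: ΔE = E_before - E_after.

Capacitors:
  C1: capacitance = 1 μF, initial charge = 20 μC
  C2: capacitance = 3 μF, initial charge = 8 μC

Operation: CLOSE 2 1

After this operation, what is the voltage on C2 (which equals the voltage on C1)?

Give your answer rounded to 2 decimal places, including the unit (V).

Initial: C1(1μF, Q=20μC, V=20.00V), C2(3μF, Q=8μC, V=2.67V)
Op 1: CLOSE 2-1: Q_total=28.00, C_total=4.00, V=7.00; Q2=21.00, Q1=7.00; dissipated=112.667

Answer: 7.00 V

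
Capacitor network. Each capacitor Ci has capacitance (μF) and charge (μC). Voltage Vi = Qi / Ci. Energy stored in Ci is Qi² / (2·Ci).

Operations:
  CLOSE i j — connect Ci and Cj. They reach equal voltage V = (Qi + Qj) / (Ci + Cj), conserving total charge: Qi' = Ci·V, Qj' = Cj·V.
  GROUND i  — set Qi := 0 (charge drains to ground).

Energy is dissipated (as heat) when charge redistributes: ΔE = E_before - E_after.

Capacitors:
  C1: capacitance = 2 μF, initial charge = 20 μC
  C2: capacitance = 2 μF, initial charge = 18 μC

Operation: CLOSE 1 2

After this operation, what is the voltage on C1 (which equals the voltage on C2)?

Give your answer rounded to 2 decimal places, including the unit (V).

Initial: C1(2μF, Q=20μC, V=10.00V), C2(2μF, Q=18μC, V=9.00V)
Op 1: CLOSE 1-2: Q_total=38.00, C_total=4.00, V=9.50; Q1=19.00, Q2=19.00; dissipated=0.500

Answer: 9.50 V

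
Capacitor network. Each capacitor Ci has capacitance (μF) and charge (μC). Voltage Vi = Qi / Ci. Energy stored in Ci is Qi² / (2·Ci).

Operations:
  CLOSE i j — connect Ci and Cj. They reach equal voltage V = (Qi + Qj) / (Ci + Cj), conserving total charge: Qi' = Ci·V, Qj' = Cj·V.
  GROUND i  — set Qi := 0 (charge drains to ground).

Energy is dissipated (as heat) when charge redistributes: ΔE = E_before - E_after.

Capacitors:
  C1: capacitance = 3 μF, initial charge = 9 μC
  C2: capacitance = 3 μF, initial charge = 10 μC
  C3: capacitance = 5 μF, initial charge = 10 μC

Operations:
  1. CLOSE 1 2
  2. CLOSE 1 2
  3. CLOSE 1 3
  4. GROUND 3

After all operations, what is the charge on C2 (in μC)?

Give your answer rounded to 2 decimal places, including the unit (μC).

Initial: C1(3μF, Q=9μC, V=3.00V), C2(3μF, Q=10μC, V=3.33V), C3(5μF, Q=10μC, V=2.00V)
Op 1: CLOSE 1-2: Q_total=19.00, C_total=6.00, V=3.17; Q1=9.50, Q2=9.50; dissipated=0.083
Op 2: CLOSE 1-2: Q_total=19.00, C_total=6.00, V=3.17; Q1=9.50, Q2=9.50; dissipated=0.000
Op 3: CLOSE 1-3: Q_total=19.50, C_total=8.00, V=2.44; Q1=7.31, Q3=12.19; dissipated=1.276
Op 4: GROUND 3: Q3=0; energy lost=14.854
Final charges: Q1=7.31, Q2=9.50, Q3=0.00

Answer: 9.50 μC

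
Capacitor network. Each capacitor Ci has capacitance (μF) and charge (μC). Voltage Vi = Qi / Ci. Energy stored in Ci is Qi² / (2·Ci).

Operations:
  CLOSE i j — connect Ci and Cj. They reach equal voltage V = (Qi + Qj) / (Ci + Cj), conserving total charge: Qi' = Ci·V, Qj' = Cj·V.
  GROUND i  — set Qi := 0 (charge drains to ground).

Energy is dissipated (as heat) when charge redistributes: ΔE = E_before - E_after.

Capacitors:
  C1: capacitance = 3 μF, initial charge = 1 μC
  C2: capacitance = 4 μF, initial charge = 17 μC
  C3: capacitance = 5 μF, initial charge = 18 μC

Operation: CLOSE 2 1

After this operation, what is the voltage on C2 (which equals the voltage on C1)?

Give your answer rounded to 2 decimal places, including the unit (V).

Initial: C1(3μF, Q=1μC, V=0.33V), C2(4μF, Q=17μC, V=4.25V), C3(5μF, Q=18μC, V=3.60V)
Op 1: CLOSE 2-1: Q_total=18.00, C_total=7.00, V=2.57; Q2=10.29, Q1=7.71; dissipated=13.149

Answer: 2.57 V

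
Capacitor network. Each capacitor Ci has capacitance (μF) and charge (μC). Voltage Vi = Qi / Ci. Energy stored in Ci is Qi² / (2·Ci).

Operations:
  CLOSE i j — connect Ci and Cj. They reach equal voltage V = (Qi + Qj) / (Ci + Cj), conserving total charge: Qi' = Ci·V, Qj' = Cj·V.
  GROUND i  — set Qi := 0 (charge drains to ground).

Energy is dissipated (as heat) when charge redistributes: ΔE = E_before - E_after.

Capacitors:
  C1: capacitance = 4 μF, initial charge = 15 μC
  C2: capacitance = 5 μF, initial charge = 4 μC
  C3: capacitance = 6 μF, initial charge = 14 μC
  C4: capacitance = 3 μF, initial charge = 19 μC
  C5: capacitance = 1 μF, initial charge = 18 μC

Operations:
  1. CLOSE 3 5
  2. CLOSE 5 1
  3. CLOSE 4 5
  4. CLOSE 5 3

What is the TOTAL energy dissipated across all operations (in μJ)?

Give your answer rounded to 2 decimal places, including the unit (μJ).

Answer: 108.23 μJ

Derivation:
Initial: C1(4μF, Q=15μC, V=3.75V), C2(5μF, Q=4μC, V=0.80V), C3(6μF, Q=14μC, V=2.33V), C4(3μF, Q=19μC, V=6.33V), C5(1μF, Q=18μC, V=18.00V)
Op 1: CLOSE 3-5: Q_total=32.00, C_total=7.00, V=4.57; Q3=27.43, Q5=4.57; dissipated=105.190
Op 2: CLOSE 5-1: Q_total=19.57, C_total=5.00, V=3.91; Q5=3.91, Q1=15.66; dissipated=0.270
Op 3: CLOSE 4-5: Q_total=22.91, C_total=4.00, V=5.73; Q4=17.19, Q5=5.73; dissipated=2.194
Op 4: CLOSE 5-3: Q_total=33.16, C_total=7.00, V=4.74; Q5=4.74, Q3=28.42; dissipated=0.574
Total dissipated: 108.229 μJ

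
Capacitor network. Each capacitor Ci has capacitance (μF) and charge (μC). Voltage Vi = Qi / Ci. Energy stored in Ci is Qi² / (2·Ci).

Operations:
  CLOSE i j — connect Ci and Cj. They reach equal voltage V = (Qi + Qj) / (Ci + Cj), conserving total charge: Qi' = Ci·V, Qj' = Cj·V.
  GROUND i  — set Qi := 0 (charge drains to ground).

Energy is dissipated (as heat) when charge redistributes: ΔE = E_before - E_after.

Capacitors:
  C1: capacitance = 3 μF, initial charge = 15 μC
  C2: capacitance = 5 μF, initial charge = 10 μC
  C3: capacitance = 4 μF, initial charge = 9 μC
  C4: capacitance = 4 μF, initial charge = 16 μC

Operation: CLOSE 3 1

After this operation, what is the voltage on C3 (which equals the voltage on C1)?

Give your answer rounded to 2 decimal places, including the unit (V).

Answer: 3.43 V

Derivation:
Initial: C1(3μF, Q=15μC, V=5.00V), C2(5μF, Q=10μC, V=2.00V), C3(4μF, Q=9μC, V=2.25V), C4(4μF, Q=16μC, V=4.00V)
Op 1: CLOSE 3-1: Q_total=24.00, C_total=7.00, V=3.43; Q3=13.71, Q1=10.29; dissipated=6.482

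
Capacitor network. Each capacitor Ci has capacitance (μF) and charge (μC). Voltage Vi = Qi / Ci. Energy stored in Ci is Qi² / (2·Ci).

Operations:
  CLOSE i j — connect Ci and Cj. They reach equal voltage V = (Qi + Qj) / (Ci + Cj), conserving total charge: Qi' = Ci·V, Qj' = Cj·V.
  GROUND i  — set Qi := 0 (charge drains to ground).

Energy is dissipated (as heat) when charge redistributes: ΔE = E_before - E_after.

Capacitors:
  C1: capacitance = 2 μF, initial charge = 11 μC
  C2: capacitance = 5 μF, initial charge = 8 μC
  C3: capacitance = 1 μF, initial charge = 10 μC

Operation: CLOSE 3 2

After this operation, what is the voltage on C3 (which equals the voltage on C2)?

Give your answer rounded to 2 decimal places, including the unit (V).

Initial: C1(2μF, Q=11μC, V=5.50V), C2(5μF, Q=8μC, V=1.60V), C3(1μF, Q=10μC, V=10.00V)
Op 1: CLOSE 3-2: Q_total=18.00, C_total=6.00, V=3.00; Q3=3.00, Q2=15.00; dissipated=29.400

Answer: 3.00 V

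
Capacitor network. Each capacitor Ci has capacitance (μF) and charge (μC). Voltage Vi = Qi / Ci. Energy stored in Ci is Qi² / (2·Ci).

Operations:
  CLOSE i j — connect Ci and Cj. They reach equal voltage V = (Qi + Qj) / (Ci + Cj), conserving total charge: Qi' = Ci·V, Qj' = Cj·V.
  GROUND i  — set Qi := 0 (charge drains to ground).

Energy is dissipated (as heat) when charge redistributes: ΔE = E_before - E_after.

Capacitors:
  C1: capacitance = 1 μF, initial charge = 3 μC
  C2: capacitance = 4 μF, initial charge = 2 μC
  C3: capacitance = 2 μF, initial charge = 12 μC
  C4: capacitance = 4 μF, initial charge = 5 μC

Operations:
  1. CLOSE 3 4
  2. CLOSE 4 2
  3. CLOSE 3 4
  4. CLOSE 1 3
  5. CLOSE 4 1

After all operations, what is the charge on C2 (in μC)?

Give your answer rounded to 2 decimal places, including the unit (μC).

Initial: C1(1μF, Q=3μC, V=3.00V), C2(4μF, Q=2μC, V=0.50V), C3(2μF, Q=12μC, V=6.00V), C4(4μF, Q=5μC, V=1.25V)
Op 1: CLOSE 3-4: Q_total=17.00, C_total=6.00, V=2.83; Q3=5.67, Q4=11.33; dissipated=15.042
Op 2: CLOSE 4-2: Q_total=13.33, C_total=8.00, V=1.67; Q4=6.67, Q2=6.67; dissipated=5.444
Op 3: CLOSE 3-4: Q_total=12.33, C_total=6.00, V=2.06; Q3=4.11, Q4=8.22; dissipated=0.907
Op 4: CLOSE 1-3: Q_total=7.11, C_total=3.00, V=2.37; Q1=2.37, Q3=4.74; dissipated=0.297
Op 5: CLOSE 4-1: Q_total=10.59, C_total=5.00, V=2.12; Q4=8.47, Q1=2.12; dissipated=0.040
Final charges: Q1=2.12, Q2=6.67, Q3=4.74, Q4=8.47

Answer: 6.67 μC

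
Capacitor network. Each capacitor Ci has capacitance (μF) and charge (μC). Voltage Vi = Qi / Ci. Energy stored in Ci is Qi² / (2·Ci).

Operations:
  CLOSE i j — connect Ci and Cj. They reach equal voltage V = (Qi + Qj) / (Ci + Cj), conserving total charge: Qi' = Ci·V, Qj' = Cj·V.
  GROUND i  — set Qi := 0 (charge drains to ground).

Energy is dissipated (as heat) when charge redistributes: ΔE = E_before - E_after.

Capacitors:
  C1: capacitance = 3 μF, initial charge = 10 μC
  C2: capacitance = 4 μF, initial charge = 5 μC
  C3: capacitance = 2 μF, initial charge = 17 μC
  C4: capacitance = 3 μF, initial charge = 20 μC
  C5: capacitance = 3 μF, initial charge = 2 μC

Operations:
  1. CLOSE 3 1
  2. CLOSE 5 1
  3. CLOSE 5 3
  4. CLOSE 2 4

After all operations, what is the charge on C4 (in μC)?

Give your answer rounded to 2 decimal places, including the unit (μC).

Answer: 10.71 μC

Derivation:
Initial: C1(3μF, Q=10μC, V=3.33V), C2(4μF, Q=5μC, V=1.25V), C3(2μF, Q=17μC, V=8.50V), C4(3μF, Q=20μC, V=6.67V), C5(3μF, Q=2μC, V=0.67V)
Op 1: CLOSE 3-1: Q_total=27.00, C_total=5.00, V=5.40; Q3=10.80, Q1=16.20; dissipated=16.017
Op 2: CLOSE 5-1: Q_total=18.20, C_total=6.00, V=3.03; Q5=9.10, Q1=9.10; dissipated=16.803
Op 3: CLOSE 5-3: Q_total=19.90, C_total=5.00, V=3.98; Q5=11.94, Q3=7.96; dissipated=3.361
Op 4: CLOSE 2-4: Q_total=25.00, C_total=7.00, V=3.57; Q2=14.29, Q4=10.71; dissipated=25.149
Final charges: Q1=9.10, Q2=14.29, Q3=7.96, Q4=10.71, Q5=11.94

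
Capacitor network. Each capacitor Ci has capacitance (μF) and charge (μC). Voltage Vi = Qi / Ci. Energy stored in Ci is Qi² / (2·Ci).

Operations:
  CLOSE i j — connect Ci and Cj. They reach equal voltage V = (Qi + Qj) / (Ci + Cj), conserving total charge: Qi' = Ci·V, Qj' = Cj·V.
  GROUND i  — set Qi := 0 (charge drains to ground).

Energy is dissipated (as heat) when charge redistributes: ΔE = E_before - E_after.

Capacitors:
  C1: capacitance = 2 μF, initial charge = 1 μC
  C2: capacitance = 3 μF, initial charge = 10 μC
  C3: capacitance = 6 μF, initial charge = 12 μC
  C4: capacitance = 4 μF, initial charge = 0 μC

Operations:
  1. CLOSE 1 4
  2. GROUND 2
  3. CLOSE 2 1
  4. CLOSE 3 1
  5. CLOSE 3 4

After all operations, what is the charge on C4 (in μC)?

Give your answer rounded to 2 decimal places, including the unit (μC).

Initial: C1(2μF, Q=1μC, V=0.50V), C2(3μF, Q=10μC, V=3.33V), C3(6μF, Q=12μC, V=2.00V), C4(4μF, Q=0μC, V=0.00V)
Op 1: CLOSE 1-4: Q_total=1.00, C_total=6.00, V=0.17; Q1=0.33, Q4=0.67; dissipated=0.167
Op 2: GROUND 2: Q2=0; energy lost=16.667
Op 3: CLOSE 2-1: Q_total=0.33, C_total=5.00, V=0.07; Q2=0.20, Q1=0.13; dissipated=0.017
Op 4: CLOSE 3-1: Q_total=12.13, C_total=8.00, V=1.52; Q3=9.10, Q1=3.03; dissipated=2.803
Op 5: CLOSE 3-4: Q_total=9.77, C_total=10.00, V=0.98; Q3=5.86, Q4=3.91; dissipated=2.187
Final charges: Q1=3.03, Q2=0.20, Q3=5.86, Q4=3.91

Answer: 3.91 μC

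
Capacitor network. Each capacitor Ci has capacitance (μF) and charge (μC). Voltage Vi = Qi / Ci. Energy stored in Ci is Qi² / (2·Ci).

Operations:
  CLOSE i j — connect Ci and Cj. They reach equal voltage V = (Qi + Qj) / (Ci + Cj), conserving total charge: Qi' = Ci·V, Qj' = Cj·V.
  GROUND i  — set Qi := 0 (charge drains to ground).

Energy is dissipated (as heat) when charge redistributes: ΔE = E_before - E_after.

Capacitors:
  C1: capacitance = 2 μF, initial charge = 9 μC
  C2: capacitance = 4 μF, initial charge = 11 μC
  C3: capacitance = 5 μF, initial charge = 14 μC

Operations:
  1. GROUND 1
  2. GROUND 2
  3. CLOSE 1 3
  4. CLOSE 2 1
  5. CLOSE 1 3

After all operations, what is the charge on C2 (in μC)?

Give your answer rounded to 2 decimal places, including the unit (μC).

Answer: 2.67 μC

Derivation:
Initial: C1(2μF, Q=9μC, V=4.50V), C2(4μF, Q=11μC, V=2.75V), C3(5μF, Q=14μC, V=2.80V)
Op 1: GROUND 1: Q1=0; energy lost=20.250
Op 2: GROUND 2: Q2=0; energy lost=15.125
Op 3: CLOSE 1-3: Q_total=14.00, C_total=7.00, V=2.00; Q1=4.00, Q3=10.00; dissipated=5.600
Op 4: CLOSE 2-1: Q_total=4.00, C_total=6.00, V=0.67; Q2=2.67, Q1=1.33; dissipated=2.667
Op 5: CLOSE 1-3: Q_total=11.33, C_total=7.00, V=1.62; Q1=3.24, Q3=8.10; dissipated=1.270
Final charges: Q1=3.24, Q2=2.67, Q3=8.10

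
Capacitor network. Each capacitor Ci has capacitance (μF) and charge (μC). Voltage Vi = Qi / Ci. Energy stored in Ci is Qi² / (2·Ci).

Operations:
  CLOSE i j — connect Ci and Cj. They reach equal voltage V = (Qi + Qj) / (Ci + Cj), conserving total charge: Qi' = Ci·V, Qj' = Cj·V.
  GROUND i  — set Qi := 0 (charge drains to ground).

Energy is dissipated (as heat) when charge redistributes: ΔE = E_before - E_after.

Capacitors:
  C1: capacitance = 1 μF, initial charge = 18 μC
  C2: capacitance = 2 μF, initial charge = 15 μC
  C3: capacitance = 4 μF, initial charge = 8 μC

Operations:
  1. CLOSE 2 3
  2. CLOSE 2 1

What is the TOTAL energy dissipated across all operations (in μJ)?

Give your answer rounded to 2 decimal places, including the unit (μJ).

Initial: C1(1μF, Q=18μC, V=18.00V), C2(2μF, Q=15μC, V=7.50V), C3(4μF, Q=8μC, V=2.00V)
Op 1: CLOSE 2-3: Q_total=23.00, C_total=6.00, V=3.83; Q2=7.67, Q3=15.33; dissipated=20.167
Op 2: CLOSE 2-1: Q_total=25.67, C_total=3.00, V=8.56; Q2=17.11, Q1=8.56; dissipated=66.898
Total dissipated: 87.065 μJ

Answer: 87.06 μJ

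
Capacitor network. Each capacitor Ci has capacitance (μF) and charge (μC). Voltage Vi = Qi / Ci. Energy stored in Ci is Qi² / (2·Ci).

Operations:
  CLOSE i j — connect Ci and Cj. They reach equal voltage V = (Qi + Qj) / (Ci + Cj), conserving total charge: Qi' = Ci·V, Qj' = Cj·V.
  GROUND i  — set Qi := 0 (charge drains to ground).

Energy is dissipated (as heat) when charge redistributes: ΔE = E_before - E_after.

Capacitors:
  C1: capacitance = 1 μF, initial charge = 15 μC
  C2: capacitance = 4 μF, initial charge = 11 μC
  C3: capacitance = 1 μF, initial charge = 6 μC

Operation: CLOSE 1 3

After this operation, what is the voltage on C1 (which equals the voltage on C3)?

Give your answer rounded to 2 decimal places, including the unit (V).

Initial: C1(1μF, Q=15μC, V=15.00V), C2(4μF, Q=11μC, V=2.75V), C3(1μF, Q=6μC, V=6.00V)
Op 1: CLOSE 1-3: Q_total=21.00, C_total=2.00, V=10.50; Q1=10.50, Q3=10.50; dissipated=20.250

Answer: 10.50 V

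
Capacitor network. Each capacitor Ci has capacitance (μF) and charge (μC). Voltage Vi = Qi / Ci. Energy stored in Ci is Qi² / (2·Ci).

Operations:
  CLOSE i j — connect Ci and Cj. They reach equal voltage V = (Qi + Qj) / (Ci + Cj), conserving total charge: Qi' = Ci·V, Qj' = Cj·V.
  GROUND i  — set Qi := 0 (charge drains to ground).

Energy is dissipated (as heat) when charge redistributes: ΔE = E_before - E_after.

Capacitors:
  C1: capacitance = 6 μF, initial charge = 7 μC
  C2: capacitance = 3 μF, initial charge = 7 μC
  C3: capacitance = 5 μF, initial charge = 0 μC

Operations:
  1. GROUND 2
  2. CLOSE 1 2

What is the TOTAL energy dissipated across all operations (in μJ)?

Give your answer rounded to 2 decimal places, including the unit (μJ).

Initial: C1(6μF, Q=7μC, V=1.17V), C2(3μF, Q=7μC, V=2.33V), C3(5μF, Q=0μC, V=0.00V)
Op 1: GROUND 2: Q2=0; energy lost=8.167
Op 2: CLOSE 1-2: Q_total=7.00, C_total=9.00, V=0.78; Q1=4.67, Q2=2.33; dissipated=1.361
Total dissipated: 9.528 μJ

Answer: 9.53 μJ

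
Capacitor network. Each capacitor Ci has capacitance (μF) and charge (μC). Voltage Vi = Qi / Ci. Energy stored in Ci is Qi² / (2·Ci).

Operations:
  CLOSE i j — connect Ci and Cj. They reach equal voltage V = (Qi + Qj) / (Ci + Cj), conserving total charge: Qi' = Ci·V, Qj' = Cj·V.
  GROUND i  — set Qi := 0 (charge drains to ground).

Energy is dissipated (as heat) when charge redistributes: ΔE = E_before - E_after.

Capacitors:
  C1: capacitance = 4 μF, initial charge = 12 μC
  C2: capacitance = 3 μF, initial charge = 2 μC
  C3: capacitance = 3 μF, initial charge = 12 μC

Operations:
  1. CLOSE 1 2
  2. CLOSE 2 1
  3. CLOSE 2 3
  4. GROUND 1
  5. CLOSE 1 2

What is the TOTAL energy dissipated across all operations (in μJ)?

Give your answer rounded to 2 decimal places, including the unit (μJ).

Answer: 23.38 μJ

Derivation:
Initial: C1(4μF, Q=12μC, V=3.00V), C2(3μF, Q=2μC, V=0.67V), C3(3μF, Q=12μC, V=4.00V)
Op 1: CLOSE 1-2: Q_total=14.00, C_total=7.00, V=2.00; Q1=8.00, Q2=6.00; dissipated=4.667
Op 2: CLOSE 2-1: Q_total=14.00, C_total=7.00, V=2.00; Q2=6.00, Q1=8.00; dissipated=0.000
Op 3: CLOSE 2-3: Q_total=18.00, C_total=6.00, V=3.00; Q2=9.00, Q3=9.00; dissipated=3.000
Op 4: GROUND 1: Q1=0; energy lost=8.000
Op 5: CLOSE 1-2: Q_total=9.00, C_total=7.00, V=1.29; Q1=5.14, Q2=3.86; dissipated=7.714
Total dissipated: 23.381 μJ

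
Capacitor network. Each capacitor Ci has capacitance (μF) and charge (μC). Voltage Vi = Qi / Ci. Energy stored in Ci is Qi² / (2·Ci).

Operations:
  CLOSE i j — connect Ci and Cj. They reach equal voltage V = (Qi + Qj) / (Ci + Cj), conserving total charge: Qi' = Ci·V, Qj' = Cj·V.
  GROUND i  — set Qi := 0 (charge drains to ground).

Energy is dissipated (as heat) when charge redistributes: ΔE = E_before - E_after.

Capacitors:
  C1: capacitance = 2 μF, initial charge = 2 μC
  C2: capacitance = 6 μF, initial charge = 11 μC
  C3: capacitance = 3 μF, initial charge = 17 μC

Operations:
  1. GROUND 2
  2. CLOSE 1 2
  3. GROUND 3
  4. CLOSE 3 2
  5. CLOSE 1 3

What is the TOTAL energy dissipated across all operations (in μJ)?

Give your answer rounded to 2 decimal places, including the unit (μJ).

Initial: C1(2μF, Q=2μC, V=1.00V), C2(6μF, Q=11μC, V=1.83V), C3(3μF, Q=17μC, V=5.67V)
Op 1: GROUND 2: Q2=0; energy lost=10.083
Op 2: CLOSE 1-2: Q_total=2.00, C_total=8.00, V=0.25; Q1=0.50, Q2=1.50; dissipated=0.750
Op 3: GROUND 3: Q3=0; energy lost=48.167
Op 4: CLOSE 3-2: Q_total=1.50, C_total=9.00, V=0.17; Q3=0.50, Q2=1.00; dissipated=0.062
Op 5: CLOSE 1-3: Q_total=1.00, C_total=5.00, V=0.20; Q1=0.40, Q3=0.60; dissipated=0.004
Total dissipated: 59.067 μJ

Answer: 59.07 μJ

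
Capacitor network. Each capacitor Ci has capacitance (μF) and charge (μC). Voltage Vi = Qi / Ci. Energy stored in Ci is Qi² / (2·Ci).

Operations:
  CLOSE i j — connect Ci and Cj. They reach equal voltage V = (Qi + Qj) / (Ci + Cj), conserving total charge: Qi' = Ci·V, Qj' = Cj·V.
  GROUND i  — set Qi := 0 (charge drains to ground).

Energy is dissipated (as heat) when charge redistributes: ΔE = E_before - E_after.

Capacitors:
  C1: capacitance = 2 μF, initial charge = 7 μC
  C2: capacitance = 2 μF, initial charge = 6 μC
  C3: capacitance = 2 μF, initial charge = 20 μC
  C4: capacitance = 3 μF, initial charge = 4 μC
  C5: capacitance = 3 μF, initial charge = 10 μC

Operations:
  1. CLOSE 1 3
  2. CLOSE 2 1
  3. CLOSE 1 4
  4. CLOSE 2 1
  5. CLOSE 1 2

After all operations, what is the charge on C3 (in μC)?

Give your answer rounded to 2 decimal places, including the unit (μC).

Initial: C1(2μF, Q=7μC, V=3.50V), C2(2μF, Q=6μC, V=3.00V), C3(2μF, Q=20μC, V=10.00V), C4(3μF, Q=4μC, V=1.33V), C5(3μF, Q=10μC, V=3.33V)
Op 1: CLOSE 1-3: Q_total=27.00, C_total=4.00, V=6.75; Q1=13.50, Q3=13.50; dissipated=21.125
Op 2: CLOSE 2-1: Q_total=19.50, C_total=4.00, V=4.88; Q2=9.75, Q1=9.75; dissipated=7.031
Op 3: CLOSE 1-4: Q_total=13.75, C_total=5.00, V=2.75; Q1=5.50, Q4=8.25; dissipated=7.526
Op 4: CLOSE 2-1: Q_total=15.25, C_total=4.00, V=3.81; Q2=7.62, Q1=7.62; dissipated=2.258
Op 5: CLOSE 1-2: Q_total=15.25, C_total=4.00, V=3.81; Q1=7.62, Q2=7.62; dissipated=0.000
Final charges: Q1=7.62, Q2=7.62, Q3=13.50, Q4=8.25, Q5=10.00

Answer: 13.50 μC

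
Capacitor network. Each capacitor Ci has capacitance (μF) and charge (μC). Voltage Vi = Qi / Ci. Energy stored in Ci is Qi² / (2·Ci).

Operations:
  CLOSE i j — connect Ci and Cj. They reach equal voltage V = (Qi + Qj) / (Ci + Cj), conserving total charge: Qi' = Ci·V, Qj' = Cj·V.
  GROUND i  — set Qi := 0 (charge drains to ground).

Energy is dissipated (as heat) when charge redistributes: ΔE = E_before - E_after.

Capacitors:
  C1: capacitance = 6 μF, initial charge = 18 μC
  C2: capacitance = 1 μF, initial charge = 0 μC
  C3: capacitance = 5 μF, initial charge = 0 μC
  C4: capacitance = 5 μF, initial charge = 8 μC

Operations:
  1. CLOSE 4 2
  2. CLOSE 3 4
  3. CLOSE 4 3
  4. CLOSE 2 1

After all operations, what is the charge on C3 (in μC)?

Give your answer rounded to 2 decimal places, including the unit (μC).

Answer: 3.33 μC

Derivation:
Initial: C1(6μF, Q=18μC, V=3.00V), C2(1μF, Q=0μC, V=0.00V), C3(5μF, Q=0μC, V=0.00V), C4(5μF, Q=8μC, V=1.60V)
Op 1: CLOSE 4-2: Q_total=8.00, C_total=6.00, V=1.33; Q4=6.67, Q2=1.33; dissipated=1.067
Op 2: CLOSE 3-4: Q_total=6.67, C_total=10.00, V=0.67; Q3=3.33, Q4=3.33; dissipated=2.222
Op 3: CLOSE 4-3: Q_total=6.67, C_total=10.00, V=0.67; Q4=3.33, Q3=3.33; dissipated=0.000
Op 4: CLOSE 2-1: Q_total=19.33, C_total=7.00, V=2.76; Q2=2.76, Q1=16.57; dissipated=1.190
Final charges: Q1=16.57, Q2=2.76, Q3=3.33, Q4=3.33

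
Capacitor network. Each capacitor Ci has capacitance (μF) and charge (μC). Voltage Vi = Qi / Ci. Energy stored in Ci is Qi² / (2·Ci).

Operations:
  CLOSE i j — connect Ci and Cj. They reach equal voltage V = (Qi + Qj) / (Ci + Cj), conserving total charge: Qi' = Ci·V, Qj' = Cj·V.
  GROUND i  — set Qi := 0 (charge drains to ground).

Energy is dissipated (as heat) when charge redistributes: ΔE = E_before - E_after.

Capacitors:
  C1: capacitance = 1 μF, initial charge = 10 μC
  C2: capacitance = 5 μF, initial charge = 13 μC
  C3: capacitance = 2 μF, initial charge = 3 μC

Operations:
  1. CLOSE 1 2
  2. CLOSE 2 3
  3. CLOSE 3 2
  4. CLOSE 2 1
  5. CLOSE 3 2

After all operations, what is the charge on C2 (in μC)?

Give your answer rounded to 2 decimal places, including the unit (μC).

Initial: C1(1μF, Q=10μC, V=10.00V), C2(5μF, Q=13μC, V=2.60V), C3(2μF, Q=3μC, V=1.50V)
Op 1: CLOSE 1-2: Q_total=23.00, C_total=6.00, V=3.83; Q1=3.83, Q2=19.17; dissipated=22.817
Op 2: CLOSE 2-3: Q_total=22.17, C_total=7.00, V=3.17; Q2=15.83, Q3=6.33; dissipated=3.889
Op 3: CLOSE 3-2: Q_total=22.17, C_total=7.00, V=3.17; Q3=6.33, Q2=15.83; dissipated=0.000
Op 4: CLOSE 2-1: Q_total=19.67, C_total=6.00, V=3.28; Q2=16.39, Q1=3.28; dissipated=0.185
Op 5: CLOSE 3-2: Q_total=22.72, C_total=7.00, V=3.25; Q3=6.49, Q2=16.23; dissipated=0.009
Final charges: Q1=3.28, Q2=16.23, Q3=6.49

Answer: 16.23 μC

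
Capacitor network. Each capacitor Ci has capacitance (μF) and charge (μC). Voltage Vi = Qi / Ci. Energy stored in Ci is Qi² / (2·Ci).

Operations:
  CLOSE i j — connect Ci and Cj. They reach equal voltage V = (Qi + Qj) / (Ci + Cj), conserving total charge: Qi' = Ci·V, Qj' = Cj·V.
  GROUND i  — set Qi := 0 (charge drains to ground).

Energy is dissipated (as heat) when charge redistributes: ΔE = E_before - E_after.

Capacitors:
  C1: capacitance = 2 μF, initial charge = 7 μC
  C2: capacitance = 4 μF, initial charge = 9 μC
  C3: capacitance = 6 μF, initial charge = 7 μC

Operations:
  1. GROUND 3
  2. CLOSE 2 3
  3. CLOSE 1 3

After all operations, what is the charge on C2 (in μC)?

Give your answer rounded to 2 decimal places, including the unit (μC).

Answer: 3.60 μC

Derivation:
Initial: C1(2μF, Q=7μC, V=3.50V), C2(4μF, Q=9μC, V=2.25V), C3(6μF, Q=7μC, V=1.17V)
Op 1: GROUND 3: Q3=0; energy lost=4.083
Op 2: CLOSE 2-3: Q_total=9.00, C_total=10.00, V=0.90; Q2=3.60, Q3=5.40; dissipated=6.075
Op 3: CLOSE 1-3: Q_total=12.40, C_total=8.00, V=1.55; Q1=3.10, Q3=9.30; dissipated=5.070
Final charges: Q1=3.10, Q2=3.60, Q3=9.30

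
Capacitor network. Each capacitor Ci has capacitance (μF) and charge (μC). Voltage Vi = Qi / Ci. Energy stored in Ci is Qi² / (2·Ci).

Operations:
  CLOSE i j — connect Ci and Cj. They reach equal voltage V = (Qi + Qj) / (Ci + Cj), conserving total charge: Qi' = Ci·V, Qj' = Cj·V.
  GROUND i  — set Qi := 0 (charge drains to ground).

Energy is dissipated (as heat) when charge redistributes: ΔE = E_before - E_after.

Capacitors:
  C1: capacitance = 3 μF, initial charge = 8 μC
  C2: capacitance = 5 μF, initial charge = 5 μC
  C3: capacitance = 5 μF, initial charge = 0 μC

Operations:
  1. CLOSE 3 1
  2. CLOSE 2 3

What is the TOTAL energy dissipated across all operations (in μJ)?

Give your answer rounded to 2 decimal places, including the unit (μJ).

Initial: C1(3μF, Q=8μC, V=2.67V), C2(5μF, Q=5μC, V=1.00V), C3(5μF, Q=0μC, V=0.00V)
Op 1: CLOSE 3-1: Q_total=8.00, C_total=8.00, V=1.00; Q3=5.00, Q1=3.00; dissipated=6.667
Op 2: CLOSE 2-3: Q_total=10.00, C_total=10.00, V=1.00; Q2=5.00, Q3=5.00; dissipated=0.000
Total dissipated: 6.667 μJ

Answer: 6.67 μJ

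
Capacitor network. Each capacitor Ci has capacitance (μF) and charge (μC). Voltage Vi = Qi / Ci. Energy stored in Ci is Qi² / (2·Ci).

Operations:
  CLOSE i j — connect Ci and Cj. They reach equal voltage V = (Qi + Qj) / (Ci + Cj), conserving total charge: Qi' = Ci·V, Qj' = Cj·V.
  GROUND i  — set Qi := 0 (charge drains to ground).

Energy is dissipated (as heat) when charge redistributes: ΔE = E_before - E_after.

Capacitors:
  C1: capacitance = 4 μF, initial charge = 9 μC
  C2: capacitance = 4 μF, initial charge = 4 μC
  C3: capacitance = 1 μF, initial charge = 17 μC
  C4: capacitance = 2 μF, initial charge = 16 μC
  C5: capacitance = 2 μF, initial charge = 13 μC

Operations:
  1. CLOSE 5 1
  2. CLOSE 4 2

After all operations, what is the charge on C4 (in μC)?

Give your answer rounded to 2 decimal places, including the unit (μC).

Answer: 6.67 μC

Derivation:
Initial: C1(4μF, Q=9μC, V=2.25V), C2(4μF, Q=4μC, V=1.00V), C3(1μF, Q=17μC, V=17.00V), C4(2μF, Q=16μC, V=8.00V), C5(2μF, Q=13μC, V=6.50V)
Op 1: CLOSE 5-1: Q_total=22.00, C_total=6.00, V=3.67; Q5=7.33, Q1=14.67; dissipated=12.042
Op 2: CLOSE 4-2: Q_total=20.00, C_total=6.00, V=3.33; Q4=6.67, Q2=13.33; dissipated=32.667
Final charges: Q1=14.67, Q2=13.33, Q3=17.00, Q4=6.67, Q5=7.33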